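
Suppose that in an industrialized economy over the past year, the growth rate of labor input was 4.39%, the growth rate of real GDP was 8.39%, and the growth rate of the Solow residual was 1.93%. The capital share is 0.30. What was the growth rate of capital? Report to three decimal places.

Labor's share = 1 − 0.3 = 0.7.
gY = gA + 0.7×4.39 + 0.3×g.
0.3×g = 8.39 − 1.93 − 3.073 = 3.387.
g = 3.387 / 0.3 = 11.29%.

Capital grew 11.290%.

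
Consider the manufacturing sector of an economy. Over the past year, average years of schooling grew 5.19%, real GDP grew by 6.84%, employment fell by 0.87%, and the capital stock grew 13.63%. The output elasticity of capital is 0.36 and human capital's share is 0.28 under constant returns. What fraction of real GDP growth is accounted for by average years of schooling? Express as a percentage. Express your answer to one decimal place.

Average years of schooling contributed 0.28 × 5.19 = 1.4532 pp.
Share of growth = 1.4532 / 6.84 × 100 = 21.246%.

21.2%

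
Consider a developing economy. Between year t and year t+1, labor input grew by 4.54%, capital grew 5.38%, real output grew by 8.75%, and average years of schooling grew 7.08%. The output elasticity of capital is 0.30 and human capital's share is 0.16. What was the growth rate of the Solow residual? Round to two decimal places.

3.55%

Labor's share = 1 − 0.3 − 0.16 = 0.54.
Capital: 0.3 × 5.38 = 1.614 pp.
Average years of schooling: 0.16 × 7.08 = 1.1328 pp.
Labor input: 0.54 × 4.54 = 2.4516 pp.
TFP growth = 8.75 − 5.1984 = 3.5516%.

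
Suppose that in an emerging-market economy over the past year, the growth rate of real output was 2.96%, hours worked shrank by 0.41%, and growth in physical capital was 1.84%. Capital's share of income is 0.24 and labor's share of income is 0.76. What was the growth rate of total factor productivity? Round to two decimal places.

Labor's share = 1 − 0.24 = 0.76.
Physical capital: 0.24 × 1.84 = 0.4416 pp.
Hours worked: 0.76 × (-0.41) = -0.3116 pp.
TFP growth = 2.96 − 0.13 = 2.83%.

2.83%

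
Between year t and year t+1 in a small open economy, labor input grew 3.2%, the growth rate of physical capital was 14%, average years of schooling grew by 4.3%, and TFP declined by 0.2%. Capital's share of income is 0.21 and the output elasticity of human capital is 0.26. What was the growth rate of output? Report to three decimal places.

Output growth was 5.554%.

Labor's share = 1 − 0.21 − 0.26 = 0.53.
Physical capital: 0.21 × 14 = 2.94 pp.
Average years of schooling: 0.26 × 4.3 = 1.118 pp.
Labor input: 0.53 × 3.2 = 1.696 pp.
Output growth = -0.2 + 5.754 = 5.554%.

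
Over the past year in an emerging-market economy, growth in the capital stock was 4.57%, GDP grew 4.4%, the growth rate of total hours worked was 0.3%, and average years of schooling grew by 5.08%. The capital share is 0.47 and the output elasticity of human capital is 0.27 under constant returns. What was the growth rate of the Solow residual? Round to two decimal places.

0.80%

Labor's share = 1 − 0.47 − 0.27 = 0.26.
The capital stock: 0.47 × 4.57 = 2.1479 pp.
Average years of schooling: 0.27 × 5.08 = 1.3716 pp.
Total hours worked: 0.26 × 0.3 = 0.078 pp.
TFP growth = 4.4 − 3.5975 = 0.8025%.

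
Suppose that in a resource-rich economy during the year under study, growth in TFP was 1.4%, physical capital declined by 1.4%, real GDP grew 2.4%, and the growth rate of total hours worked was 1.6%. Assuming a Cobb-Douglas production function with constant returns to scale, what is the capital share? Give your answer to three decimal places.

The capital share is 0.200.

gY = gA + α·gK + (1−α)·gL, so gY − gA − gL = α(gK − gL).
2.4 − 1.4 − 1.6 = α × (-1.4 − 1.6).
-0.6 = -3 α, so α = 0.2.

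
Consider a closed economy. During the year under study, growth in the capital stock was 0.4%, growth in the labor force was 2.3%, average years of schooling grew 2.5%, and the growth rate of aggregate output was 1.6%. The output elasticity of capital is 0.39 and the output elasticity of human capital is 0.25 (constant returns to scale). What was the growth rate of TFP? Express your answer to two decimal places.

-0.01%

Labor's share = 1 − 0.39 − 0.25 = 0.36.
The capital stock: 0.39 × 0.4 = 0.156 pp.
Average years of schooling: 0.25 × 2.5 = 0.625 pp.
The labor force: 0.36 × 2.3 = 0.828 pp.
TFP growth = 1.6 − 1.609 = -0.009%.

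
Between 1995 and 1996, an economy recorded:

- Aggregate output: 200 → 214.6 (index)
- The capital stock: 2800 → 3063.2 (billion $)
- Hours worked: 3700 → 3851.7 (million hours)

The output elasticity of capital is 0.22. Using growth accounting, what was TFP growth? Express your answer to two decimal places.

Aggregate output growth = (214.6 − 200) / 200 = 7.3%.
The capital stock growth = (3063.2 − 2800) / 2800 = 9.4%.
Hours worked growth = (3851.7 − 3700) / 3700 = 4.1%.
Labor's share = 1 − 0.22 = 0.78.
The capital stock: 0.22 × 9.4 = 2.068 pp.
Hours worked: 0.78 × 4.1 = 3.198 pp.
TFP growth = 7.3 − 5.266 = 2.034%.

2.03%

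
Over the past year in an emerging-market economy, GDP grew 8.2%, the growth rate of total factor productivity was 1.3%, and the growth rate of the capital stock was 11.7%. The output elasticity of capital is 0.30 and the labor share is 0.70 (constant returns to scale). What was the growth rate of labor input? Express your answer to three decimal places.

Labor's share = 1 − 0.3 = 0.7.
gY = gA + 0.3×11.7 + 0.7×g.
0.7×g = 8.2 − 1.3 − 3.51 = 3.39.
g = 3.39 / 0.7 = 4.84286%.

4.843%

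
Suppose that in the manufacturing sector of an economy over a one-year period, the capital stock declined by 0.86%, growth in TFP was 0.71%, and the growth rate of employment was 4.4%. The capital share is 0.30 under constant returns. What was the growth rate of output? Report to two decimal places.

3.53%

Labor's share = 1 − 0.3 = 0.7.
The capital stock: 0.3 × (-0.86) = -0.258 pp.
Employment: 0.7 × 4.4 = 3.08 pp.
Output growth = 0.71 + 2.822 = 3.532%.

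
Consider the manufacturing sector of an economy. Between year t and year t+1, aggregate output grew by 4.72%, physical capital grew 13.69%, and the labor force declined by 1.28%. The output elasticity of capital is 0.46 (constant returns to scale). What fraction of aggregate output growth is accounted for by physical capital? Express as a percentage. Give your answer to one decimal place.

133.4%

Physical capital contributed 0.46 × 13.69 = 6.2974 pp.
Share of growth = 6.2974 / 4.72 × 100 = 133.419%.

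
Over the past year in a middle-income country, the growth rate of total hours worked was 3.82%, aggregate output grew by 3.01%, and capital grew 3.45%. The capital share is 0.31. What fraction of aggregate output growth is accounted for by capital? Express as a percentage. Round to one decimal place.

Capital contributed 0.31 × 3.45 = 1.0695 pp.
Share of growth = 1.0695 / 3.01 × 100 = 35.532%.

35.5%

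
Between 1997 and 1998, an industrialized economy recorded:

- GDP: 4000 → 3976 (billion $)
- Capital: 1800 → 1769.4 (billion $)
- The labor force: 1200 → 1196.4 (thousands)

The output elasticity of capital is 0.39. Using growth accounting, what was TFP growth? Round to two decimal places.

GDP growth = (3976 − 4000) / 4000 = -0.6%.
Capital growth = (1769.4 − 1800) / 1800 = -1.7%.
The labor force growth = (1196.4 − 1200) / 1200 = -0.3%.
Labor's share = 1 − 0.39 = 0.61.
Capital: 0.39 × (-1.7) = -0.663 pp.
The labor force: 0.61 × (-0.3) = -0.183 pp.
TFP growth = -0.6 + 0.846 = 0.246%.

0.25%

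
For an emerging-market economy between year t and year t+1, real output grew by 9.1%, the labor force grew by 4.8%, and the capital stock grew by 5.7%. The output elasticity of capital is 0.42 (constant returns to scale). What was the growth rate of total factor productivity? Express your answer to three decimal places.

Total factor productivity grew 3.922%.

Labor's share = 1 − 0.42 = 0.58.
The capital stock: 0.42 × 5.7 = 2.394 pp.
The labor force: 0.58 × 4.8 = 2.784 pp.
TFP growth = 9.1 − 5.178 = 3.922%.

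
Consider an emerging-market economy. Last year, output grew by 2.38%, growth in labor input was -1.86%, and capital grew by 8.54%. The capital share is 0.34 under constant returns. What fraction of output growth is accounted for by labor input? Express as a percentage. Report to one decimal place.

Labor's share = 1 − 0.34 = 0.66.
Labor input contributed 0.66 × (-1.86) = -1.2276 pp.
Share of growth = -1.2276 / 2.38 × 100 = -51.58%.

Labor input accounted for -51.6% of growth.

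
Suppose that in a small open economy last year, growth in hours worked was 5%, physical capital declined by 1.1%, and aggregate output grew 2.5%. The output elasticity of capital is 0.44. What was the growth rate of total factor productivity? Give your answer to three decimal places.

Labor's share = 1 − 0.44 = 0.56.
Physical capital: 0.44 × (-1.1) = -0.484 pp.
Hours worked: 0.56 × 5 = 2.8 pp.
TFP growth = 2.5 − 2.316 = 0.184%.

Total factor productivity grew 0.184%.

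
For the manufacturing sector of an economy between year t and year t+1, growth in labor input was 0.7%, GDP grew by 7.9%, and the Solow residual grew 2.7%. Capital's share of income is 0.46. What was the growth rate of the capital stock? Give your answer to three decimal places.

Labor's share = 1 − 0.46 = 0.54.
gY = gA + 0.54×0.7 + 0.46×g.
0.46×g = 7.9 − 2.7 − 0.378 = 4.822.
g = 4.822 / 0.46 = 10.48261%.

The capital stock growth was 10.483%.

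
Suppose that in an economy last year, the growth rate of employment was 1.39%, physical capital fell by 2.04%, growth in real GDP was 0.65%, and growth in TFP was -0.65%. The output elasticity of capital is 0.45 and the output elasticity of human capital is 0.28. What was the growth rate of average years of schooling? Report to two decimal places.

6.58%

Labor's share = 1 − 0.45 − 0.28 = 0.27.
gY = gA + 0.45×(-2.04) + 0.27×1.39 + 0.28×g.
0.28×g = 0.65 + 0.65 + 0.5427 = 1.8427.
g = 1.8427 / 0.28 = 6.5811%.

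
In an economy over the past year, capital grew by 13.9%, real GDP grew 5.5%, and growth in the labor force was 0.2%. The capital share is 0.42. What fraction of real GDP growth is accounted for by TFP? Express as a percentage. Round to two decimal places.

-8.25%

Labor's share = 1 − 0.42 = 0.58.
Capital: 0.42 × 13.9 = 5.838 pp.
The labor force: 0.58 × 0.2 = 0.116 pp.
TFP growth = 5.5 − 5.954 = -0.454%.
TFP share of growth = -0.454 / 5.5 × 100 = -8.2545%.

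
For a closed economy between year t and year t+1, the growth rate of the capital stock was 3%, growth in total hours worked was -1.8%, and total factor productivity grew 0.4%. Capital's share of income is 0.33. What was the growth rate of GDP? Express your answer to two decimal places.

GDP grew 0.18%.

Labor's share = 1 − 0.33 = 0.67.
The capital stock: 0.33 × 3 = 0.99 pp.
Total hours worked: 0.67 × (-1.8) = -1.206 pp.
Output growth = 0.4 + (-0.216) = 0.184%.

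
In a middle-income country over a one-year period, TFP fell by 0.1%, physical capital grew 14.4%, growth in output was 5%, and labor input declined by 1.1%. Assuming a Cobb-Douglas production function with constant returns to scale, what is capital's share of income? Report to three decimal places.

gY = gA + α·gK + (1−α)·gL, so gY − gA − gL = α(gK − gL).
5 + 0.1 + 1.1 = α × (14.4 − (-1.1)).
6.2 = 15.5 α, so α = 0.4.

Capital's share of income is 0.400.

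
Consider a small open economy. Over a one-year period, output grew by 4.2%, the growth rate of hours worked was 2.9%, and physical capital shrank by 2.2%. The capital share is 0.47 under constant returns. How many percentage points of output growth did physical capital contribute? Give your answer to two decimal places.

-1.03 pp

Contribution = share × growth = 0.47 × (-2.2) = -1.034 pp.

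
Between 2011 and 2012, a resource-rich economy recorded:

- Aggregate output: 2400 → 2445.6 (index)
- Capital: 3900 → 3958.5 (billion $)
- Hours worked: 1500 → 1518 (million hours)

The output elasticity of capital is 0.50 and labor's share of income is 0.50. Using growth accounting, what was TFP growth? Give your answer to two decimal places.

0.55%

Aggregate output growth = (2445.6 − 2400) / 2400 = 1.9%.
Capital growth = (3958.5 − 3900) / 3900 = 1.5%.
Hours worked growth = (1518 − 1500) / 1500 = 1.2%.
Labor's share = 1 − 0.5 = 0.5.
Capital: 0.5 × 1.5 = 0.75 pp.
Hours worked: 0.5 × 1.2 = 0.6 pp.
TFP growth = 1.9 − 1.35 = 0.55%.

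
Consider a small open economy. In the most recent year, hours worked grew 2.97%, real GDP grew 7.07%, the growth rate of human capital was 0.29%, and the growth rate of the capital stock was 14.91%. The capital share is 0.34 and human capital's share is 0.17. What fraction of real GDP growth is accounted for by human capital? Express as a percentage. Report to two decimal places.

Human capital contributed 0.17 × 0.29 = 0.0493 pp.
Share of growth = 0.0493 / 7.07 × 100 = 0.6973%.

Human capital accounted for 0.70% of growth.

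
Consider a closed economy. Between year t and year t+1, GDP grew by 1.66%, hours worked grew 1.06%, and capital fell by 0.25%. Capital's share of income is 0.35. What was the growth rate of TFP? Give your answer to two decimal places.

1.06%

Labor's share = 1 − 0.35 = 0.65.
Capital: 0.35 × (-0.25) = -0.0875 pp.
Hours worked: 0.65 × 1.06 = 0.689 pp.
TFP growth = 1.66 − 0.6015 = 1.0585%.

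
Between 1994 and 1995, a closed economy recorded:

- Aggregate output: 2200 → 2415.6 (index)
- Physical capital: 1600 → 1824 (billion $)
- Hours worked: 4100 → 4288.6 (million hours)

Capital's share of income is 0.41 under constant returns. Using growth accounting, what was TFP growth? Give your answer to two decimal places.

1.35%

Aggregate output growth = (2415.6 − 2200) / 2200 = 9.8%.
Physical capital growth = (1824 − 1600) / 1600 = 14%.
Hours worked growth = (4288.6 − 4100) / 4100 = 4.6%.
Labor's share = 1 − 0.41 = 0.59.
Physical capital: 0.41 × 14 = 5.74 pp.
Hours worked: 0.59 × 4.6 = 2.714 pp.
TFP growth = 9.8 − 8.454 = 1.346%.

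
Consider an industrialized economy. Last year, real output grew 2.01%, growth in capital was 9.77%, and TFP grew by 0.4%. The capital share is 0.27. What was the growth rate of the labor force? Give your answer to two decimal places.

-1.41%

Labor's share = 1 − 0.27 = 0.73.
gY = gA + 0.27×9.77 + 0.73×g.
0.73×g = 2.01 − 0.4 − 2.6379 = -1.0279.
g = -1.0279 / 0.73 = -1.4081%.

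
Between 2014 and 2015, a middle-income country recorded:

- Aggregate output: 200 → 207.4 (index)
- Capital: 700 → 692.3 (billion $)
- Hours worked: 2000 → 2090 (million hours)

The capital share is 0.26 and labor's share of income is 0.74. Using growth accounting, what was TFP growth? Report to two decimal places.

TFP growth was 0.66%.

Aggregate output growth = (207.4 − 200) / 200 = 3.7%.
Capital growth = (692.3 − 700) / 700 = -1.1%.
Hours worked growth = (2090 − 2000) / 2000 = 4.5%.
Labor's share = 1 − 0.26 = 0.74.
Capital: 0.26 × (-1.1) = -0.286 pp.
Hours worked: 0.74 × 4.5 = 3.33 pp.
TFP growth = 3.7 − 3.044 = 0.656%.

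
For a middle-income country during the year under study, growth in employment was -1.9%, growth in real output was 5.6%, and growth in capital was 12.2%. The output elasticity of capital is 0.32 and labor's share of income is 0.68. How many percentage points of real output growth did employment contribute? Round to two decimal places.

-1.29

Labor's share = 1 − 0.32 = 0.68.
Contribution = share × growth = 0.68 × (-1.9) = -1.292 pp.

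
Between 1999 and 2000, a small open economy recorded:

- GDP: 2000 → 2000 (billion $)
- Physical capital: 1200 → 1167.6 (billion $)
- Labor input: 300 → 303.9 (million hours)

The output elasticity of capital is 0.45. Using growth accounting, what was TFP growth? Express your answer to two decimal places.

0.50%

GDP growth = (2000 − 2000) / 2000 = 0%.
Physical capital growth = (1167.6 − 1200) / 1200 = -2.7%.
Labor input growth = (303.9 − 300) / 300 = 1.3%.
Labor's share = 1 − 0.45 = 0.55.
Physical capital: 0.45 × (-2.7) = -1.215 pp.
Labor input: 0.55 × 1.3 = 0.715 pp.
TFP growth = 0 + 0.5 = 0.5%.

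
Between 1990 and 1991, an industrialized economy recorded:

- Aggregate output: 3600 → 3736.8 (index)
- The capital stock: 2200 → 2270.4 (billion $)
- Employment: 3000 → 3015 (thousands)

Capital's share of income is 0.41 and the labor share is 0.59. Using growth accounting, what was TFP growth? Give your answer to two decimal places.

2.19%

Aggregate output growth = (3736.8 − 3600) / 3600 = 3.8%.
The capital stock growth = (2270.4 − 2200) / 2200 = 3.2%.
Employment growth = (3015 − 3000) / 3000 = 0.5%.
Labor's share = 1 − 0.41 = 0.59.
The capital stock: 0.41 × 3.2 = 1.312 pp.
Employment: 0.59 × 0.5 = 0.295 pp.
TFP growth = 3.8 − 1.607 = 2.193%.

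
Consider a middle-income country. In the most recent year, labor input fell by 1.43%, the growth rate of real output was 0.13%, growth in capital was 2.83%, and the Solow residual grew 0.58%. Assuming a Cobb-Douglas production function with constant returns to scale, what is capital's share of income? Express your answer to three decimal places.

gY = gA + α·gK + (1−α)·gL, so gY − gA − gL = α(gK − gL).
0.13 − 0.58 + 1.43 = α × (2.83 − (-1.43)).
0.98 = 4.26 α, so α = 0.23005.

0.230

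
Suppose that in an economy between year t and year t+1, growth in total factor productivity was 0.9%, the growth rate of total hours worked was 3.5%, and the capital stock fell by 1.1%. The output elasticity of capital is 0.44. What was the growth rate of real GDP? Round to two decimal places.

Labor's share = 1 − 0.44 = 0.56.
The capital stock: 0.44 × (-1.1) = -0.484 pp.
Total hours worked: 0.56 × 3.5 = 1.96 pp.
Output growth = 0.9 + 1.476 = 2.376%.

Real GDP grew 2.38%.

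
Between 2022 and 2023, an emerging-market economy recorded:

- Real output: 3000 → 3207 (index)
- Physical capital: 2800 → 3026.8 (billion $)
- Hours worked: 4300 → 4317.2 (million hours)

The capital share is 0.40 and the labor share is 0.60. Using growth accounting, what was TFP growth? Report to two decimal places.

Real output growth = (3207 − 3000) / 3000 = 6.9%.
Physical capital growth = (3026.8 − 2800) / 2800 = 8.1%.
Hours worked growth = (4317.2 − 4300) / 4300 = 0.4%.
Labor's share = 1 − 0.4 = 0.6.
Physical capital: 0.4 × 8.1 = 3.24 pp.
Hours worked: 0.6 × 0.4 = 0.24 pp.
TFP growth = 6.9 − 3.48 = 3.42%.

3.42%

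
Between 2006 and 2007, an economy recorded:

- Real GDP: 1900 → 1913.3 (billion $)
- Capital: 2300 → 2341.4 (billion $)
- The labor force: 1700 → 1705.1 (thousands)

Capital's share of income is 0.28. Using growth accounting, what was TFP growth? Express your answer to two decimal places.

Real GDP growth = (1913.3 − 1900) / 1900 = 0.7%.
Capital growth = (2341.4 − 2300) / 2300 = 1.8%.
The labor force growth = (1705.1 − 1700) / 1700 = 0.3%.
Labor's share = 1 − 0.28 = 0.72.
Capital: 0.28 × 1.8 = 0.504 pp.
The labor force: 0.72 × 0.3 = 0.216 pp.
TFP growth = 0.7 − 0.72 = -0.02%.

-0.02%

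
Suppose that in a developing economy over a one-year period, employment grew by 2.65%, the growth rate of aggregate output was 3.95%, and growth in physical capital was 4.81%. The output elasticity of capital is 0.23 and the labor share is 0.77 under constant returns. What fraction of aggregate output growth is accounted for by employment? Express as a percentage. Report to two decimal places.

Labor's share = 1 − 0.23 = 0.77.
Employment contributed 0.77 × 2.65 = 2.0405 pp.
Share of growth = 2.0405 / 3.95 × 100 = 51.6582%.

51.66%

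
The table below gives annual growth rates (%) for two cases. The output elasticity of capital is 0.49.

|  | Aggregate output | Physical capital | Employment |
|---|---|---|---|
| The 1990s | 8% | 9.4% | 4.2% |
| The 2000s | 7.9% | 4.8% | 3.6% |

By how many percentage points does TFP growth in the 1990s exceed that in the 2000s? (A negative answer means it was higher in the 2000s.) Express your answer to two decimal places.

Labor's share = 1 − 0.49 = 0.51.
The 1990s: TFP = 8 − 4.606 − 2.142 = 1.252%.
The 2000s: TFP = 7.9 − 2.352 − 1.836 = 3.712%.
Difference = 1.252 − (3.712) = -2.46 pp.

-2.46 percentage points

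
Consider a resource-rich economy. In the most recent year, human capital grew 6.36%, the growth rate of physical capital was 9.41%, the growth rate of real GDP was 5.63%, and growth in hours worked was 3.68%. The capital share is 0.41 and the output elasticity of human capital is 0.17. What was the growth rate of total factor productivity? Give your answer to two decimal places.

-0.85%

Labor's share = 1 − 0.41 − 0.17 = 0.42.
Physical capital: 0.41 × 9.41 = 3.8581 pp.
Human capital: 0.17 × 6.36 = 1.0812 pp.
Hours worked: 0.42 × 3.68 = 1.5456 pp.
TFP growth = 5.63 − 6.4849 = -0.8549%.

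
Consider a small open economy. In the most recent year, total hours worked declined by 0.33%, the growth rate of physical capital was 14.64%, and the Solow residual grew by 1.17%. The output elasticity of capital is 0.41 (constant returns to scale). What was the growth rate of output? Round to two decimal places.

6.98%

Labor's share = 1 − 0.41 = 0.59.
Physical capital: 0.41 × 14.64 = 6.0024 pp.
Total hours worked: 0.59 × (-0.33) = -0.1947 pp.
Output growth = 1.17 + 5.8077 = 6.9777%.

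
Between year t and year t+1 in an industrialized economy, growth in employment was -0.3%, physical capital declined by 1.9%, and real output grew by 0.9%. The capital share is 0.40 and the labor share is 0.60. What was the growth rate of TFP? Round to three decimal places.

Labor's share = 1 − 0.4 = 0.6.
Physical capital: 0.4 × (-1.9) = -0.76 pp.
Employment: 0.6 × (-0.3) = -0.18 pp.
TFP growth = 0.9 + 0.94 = 1.84%.

TFP grew 1.840%.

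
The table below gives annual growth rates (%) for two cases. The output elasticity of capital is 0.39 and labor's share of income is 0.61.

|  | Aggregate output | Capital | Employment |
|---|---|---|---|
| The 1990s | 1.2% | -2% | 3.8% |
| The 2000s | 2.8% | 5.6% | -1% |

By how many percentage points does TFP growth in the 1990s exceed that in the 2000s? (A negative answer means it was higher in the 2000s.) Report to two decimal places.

-1.56 percentage points

Labor's share = 1 − 0.39 = 0.61.
The 1990s: TFP = 1.2 + 0.78 − 2.318 = -0.338%.
The 2000s: TFP = 2.8 − 2.184 + 0.61 = 1.226%.
Difference = -0.338 − (1.226) = -1.564 pp.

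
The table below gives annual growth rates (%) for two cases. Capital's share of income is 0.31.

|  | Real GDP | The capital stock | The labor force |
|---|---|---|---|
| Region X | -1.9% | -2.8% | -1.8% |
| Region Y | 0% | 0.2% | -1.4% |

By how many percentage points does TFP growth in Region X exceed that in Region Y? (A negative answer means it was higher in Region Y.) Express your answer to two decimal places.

Labor's share = 1 − 0.31 = 0.69.
Region X: TFP = -1.9 + 0.868 + 1.242 = 0.21%.
Region Y: TFP = 0 − 0.062 + 0.966 = 0.904%.
Difference = 0.21 − (0.904) = -0.694 pp.

-0.69 percentage points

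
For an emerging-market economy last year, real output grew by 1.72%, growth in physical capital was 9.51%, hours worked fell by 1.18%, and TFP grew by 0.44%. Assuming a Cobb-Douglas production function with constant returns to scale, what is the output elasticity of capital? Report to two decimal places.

0.23

gY = gA + α·gK + (1−α)·gL, so gY − gA − gL = α(gK − gL).
1.72 − 0.44 + 1.18 = α × (9.51 − (-1.18)).
2.46 = 10.69 α, so α = 0.2301.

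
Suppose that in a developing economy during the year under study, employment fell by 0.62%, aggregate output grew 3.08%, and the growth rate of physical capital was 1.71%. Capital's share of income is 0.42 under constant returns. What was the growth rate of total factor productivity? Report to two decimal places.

Labor's share = 1 − 0.42 = 0.58.
Physical capital: 0.42 × 1.71 = 0.7182 pp.
Employment: 0.58 × (-0.62) = -0.3596 pp.
TFP growth = 3.08 − 0.3586 = 2.7214%.

Total factor productivity grew 2.72%.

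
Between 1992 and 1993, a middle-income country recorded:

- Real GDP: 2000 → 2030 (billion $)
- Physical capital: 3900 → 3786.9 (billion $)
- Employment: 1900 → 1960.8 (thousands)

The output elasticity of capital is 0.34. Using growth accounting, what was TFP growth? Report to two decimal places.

TFP growth was 0.37%.

Real GDP growth = (2030 − 2000) / 2000 = 1.5%.
Physical capital growth = (3786.9 − 3900) / 3900 = -2.9%.
Employment growth = (1960.8 − 1900) / 1900 = 3.2%.
Labor's share = 1 − 0.34 = 0.66.
Physical capital: 0.34 × (-2.9) = -0.986 pp.
Employment: 0.66 × 3.2 = 2.112 pp.
TFP growth = 1.5 − 1.126 = 0.374%.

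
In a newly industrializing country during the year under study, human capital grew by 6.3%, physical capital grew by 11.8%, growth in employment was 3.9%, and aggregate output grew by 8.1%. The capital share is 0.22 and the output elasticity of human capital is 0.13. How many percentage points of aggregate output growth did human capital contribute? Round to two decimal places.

0.82

Contribution = share × growth = 0.13 × 6.3 = 0.819 pp.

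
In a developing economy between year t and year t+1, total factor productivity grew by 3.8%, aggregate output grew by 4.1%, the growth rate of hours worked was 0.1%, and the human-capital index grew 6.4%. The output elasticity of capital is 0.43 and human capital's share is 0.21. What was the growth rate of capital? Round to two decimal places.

Labor's share = 1 − 0.43 − 0.21 = 0.36.
gY = gA + 0.21×6.4 + 0.36×0.1 + 0.43×g.
0.43×g = 4.1 − 3.8 − 1.38 = -1.08.
g = -1.08 / 0.43 = -2.5116%.

-2.51%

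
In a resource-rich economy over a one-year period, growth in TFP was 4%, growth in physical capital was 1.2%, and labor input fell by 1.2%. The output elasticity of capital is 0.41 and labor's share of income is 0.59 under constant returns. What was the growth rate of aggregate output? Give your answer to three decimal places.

Labor's share = 1 − 0.41 = 0.59.
Physical capital: 0.41 × 1.2 = 0.492 pp.
Labor input: 0.59 × (-1.2) = -0.708 pp.
Output growth = 4 + (-0.216) = 3.784%.

3.784%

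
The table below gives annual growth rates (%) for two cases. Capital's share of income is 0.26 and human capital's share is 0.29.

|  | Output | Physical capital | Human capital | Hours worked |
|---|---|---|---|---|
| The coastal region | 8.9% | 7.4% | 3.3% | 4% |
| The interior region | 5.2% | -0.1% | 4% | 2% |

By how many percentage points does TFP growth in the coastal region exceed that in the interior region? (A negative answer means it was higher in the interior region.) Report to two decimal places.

1.05 percentage points

Labor's share = 1 − 0.26 − 0.29 = 0.45.
The coastal region: TFP = 8.9 − 1.924 − 0.957 − 1.8 = 4.219%.
The interior region: TFP = 5.2 + 0.026 − 1.16 − 0.9 = 3.166%.
Difference = 4.219 − (3.166) = 1.053 pp.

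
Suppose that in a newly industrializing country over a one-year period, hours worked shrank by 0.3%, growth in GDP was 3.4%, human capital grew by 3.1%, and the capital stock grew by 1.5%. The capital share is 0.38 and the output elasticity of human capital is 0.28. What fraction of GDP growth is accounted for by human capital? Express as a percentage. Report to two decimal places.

Human capital contributed 0.28 × 3.1 = 0.868 pp.
Share of growth = 0.868 / 3.4 × 100 = 25.5294%.

Human capital accounted for 25.53% of growth.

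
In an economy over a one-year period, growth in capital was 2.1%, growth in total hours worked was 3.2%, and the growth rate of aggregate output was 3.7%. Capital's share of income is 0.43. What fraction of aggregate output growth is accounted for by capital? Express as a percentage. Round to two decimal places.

Capital contributed 0.43 × 2.1 = 0.903 pp.
Share of growth = 0.903 / 3.7 × 100 = 24.4054%.

24.41%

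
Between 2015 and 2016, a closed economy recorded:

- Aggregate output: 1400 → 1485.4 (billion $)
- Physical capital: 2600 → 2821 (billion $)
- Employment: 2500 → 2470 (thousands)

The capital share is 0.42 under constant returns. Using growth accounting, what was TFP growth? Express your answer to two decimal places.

Aggregate output growth = (1485.4 − 1400) / 1400 = 6.1%.
Physical capital growth = (2821 − 2600) / 2600 = 8.5%.
Employment growth = (2470 − 2500) / 2500 = -1.2%.
Labor's share = 1 − 0.42 = 0.58.
Physical capital: 0.42 × 8.5 = 3.57 pp.
Employment: 0.58 × (-1.2) = -0.696 pp.
TFP growth = 6.1 − 2.874 = 3.226%.

TFP growth was 3.23%.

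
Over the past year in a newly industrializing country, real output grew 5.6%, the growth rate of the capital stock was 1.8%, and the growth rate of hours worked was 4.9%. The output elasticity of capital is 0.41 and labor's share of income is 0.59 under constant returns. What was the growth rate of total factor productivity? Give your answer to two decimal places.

Labor's share = 1 − 0.41 = 0.59.
The capital stock: 0.41 × 1.8 = 0.738 pp.
Hours worked: 0.59 × 4.9 = 2.891 pp.
TFP growth = 5.6 − 3.629 = 1.971%.

1.97%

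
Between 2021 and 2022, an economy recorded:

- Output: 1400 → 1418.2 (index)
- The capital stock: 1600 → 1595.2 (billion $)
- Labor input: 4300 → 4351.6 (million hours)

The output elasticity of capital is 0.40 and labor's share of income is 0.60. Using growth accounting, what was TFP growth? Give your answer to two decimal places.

TFP grew 0.70%.

Output growth = (1418.2 − 1400) / 1400 = 1.3%.
The capital stock growth = (1595.2 − 1600) / 1600 = -0.3%.
Labor input growth = (4351.6 − 4300) / 4300 = 1.2%.
Labor's share = 1 − 0.4 = 0.6.
The capital stock: 0.4 × (-0.3) = -0.12 pp.
Labor input: 0.6 × 1.2 = 0.72 pp.
TFP growth = 1.3 − 0.6 = 0.7%.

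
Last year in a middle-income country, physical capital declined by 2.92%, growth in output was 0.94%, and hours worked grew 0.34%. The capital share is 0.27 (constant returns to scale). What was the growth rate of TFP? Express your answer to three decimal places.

Labor's share = 1 − 0.27 = 0.73.
Physical capital: 0.27 × (-2.92) = -0.7884 pp.
Hours worked: 0.73 × 0.34 = 0.2482 pp.
TFP growth = 0.94 + 0.5402 = 1.4802%.

TFP grew 1.480%.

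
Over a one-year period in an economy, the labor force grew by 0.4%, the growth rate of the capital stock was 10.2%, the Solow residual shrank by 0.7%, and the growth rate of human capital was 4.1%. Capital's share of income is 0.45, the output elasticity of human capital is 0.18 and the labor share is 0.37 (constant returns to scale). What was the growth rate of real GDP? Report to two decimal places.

Real GDP grew 4.78%.

Labor's share = 1 − 0.45 − 0.18 = 0.37.
The capital stock: 0.45 × 10.2 = 4.59 pp.
Human capital: 0.18 × 4.1 = 0.738 pp.
The labor force: 0.37 × 0.4 = 0.148 pp.
Output growth = -0.7 + 5.476 = 4.776%.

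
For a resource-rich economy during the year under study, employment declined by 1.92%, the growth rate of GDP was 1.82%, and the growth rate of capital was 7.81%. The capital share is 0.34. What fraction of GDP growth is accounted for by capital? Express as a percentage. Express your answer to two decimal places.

Capital contributed 0.34 × 7.81 = 2.6554 pp.
Share of growth = 2.6554 / 1.82 × 100 = 145.9011%.

145.90%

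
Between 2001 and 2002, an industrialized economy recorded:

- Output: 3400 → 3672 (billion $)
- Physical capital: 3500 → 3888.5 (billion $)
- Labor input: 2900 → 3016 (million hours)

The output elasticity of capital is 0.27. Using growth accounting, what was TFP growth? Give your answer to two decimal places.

Output growth = (3672 − 3400) / 3400 = 8%.
Physical capital growth = (3888.5 − 3500) / 3500 = 11.1%.
Labor input growth = (3016 − 2900) / 2900 = 4%.
Labor's share = 1 − 0.27 = 0.73.
Physical capital: 0.27 × 11.1 = 2.997 pp.
Labor input: 0.73 × 4 = 2.92 pp.
TFP growth = 8 − 5.917 = 2.083%.

TFP growth was 2.08%.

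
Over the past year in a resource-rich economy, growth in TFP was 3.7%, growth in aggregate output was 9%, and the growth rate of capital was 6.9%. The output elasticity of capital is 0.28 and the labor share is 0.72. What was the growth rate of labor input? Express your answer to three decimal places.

Labor's share = 1 − 0.28 = 0.72.
gY = gA + 0.28×6.9 + 0.72×g.
0.72×g = 9 − 3.7 − 1.932 = 3.368.
g = 3.368 / 0.72 = 4.67778%.

Labor input grew 4.678%.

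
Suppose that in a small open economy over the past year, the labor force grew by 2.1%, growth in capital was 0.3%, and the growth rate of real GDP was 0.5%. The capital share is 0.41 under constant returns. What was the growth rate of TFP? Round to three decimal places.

-0.862%

Labor's share = 1 − 0.41 = 0.59.
Capital: 0.41 × 0.3 = 0.123 pp.
The labor force: 0.59 × 2.1 = 1.239 pp.
TFP growth = 0.5 − 1.362 = -0.862%.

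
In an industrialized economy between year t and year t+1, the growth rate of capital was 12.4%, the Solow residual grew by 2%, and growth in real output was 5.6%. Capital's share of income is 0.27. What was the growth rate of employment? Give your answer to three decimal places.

0.345%

Labor's share = 1 − 0.27 = 0.73.
gY = gA + 0.27×12.4 + 0.73×g.
0.73×g = 5.6 − 2 − 3.348 = 0.252.
g = 0.252 / 0.73 = 0.34521%.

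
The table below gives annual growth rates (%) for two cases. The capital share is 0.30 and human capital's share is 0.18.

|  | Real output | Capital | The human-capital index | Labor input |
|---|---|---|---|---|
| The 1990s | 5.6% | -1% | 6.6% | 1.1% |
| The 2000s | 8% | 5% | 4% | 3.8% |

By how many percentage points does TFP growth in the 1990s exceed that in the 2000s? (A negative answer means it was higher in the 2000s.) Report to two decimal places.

0.34 percentage points

Labor's share = 1 − 0.3 − 0.18 = 0.52.
The 1990s: TFP = 5.6 + 0.3 − 1.188 − 0.572 = 4.14%.
The 2000s: TFP = 8 − 1.5 − 0.72 − 1.976 = 3.804%.
Difference = 4.14 − (3.804) = 0.336 pp.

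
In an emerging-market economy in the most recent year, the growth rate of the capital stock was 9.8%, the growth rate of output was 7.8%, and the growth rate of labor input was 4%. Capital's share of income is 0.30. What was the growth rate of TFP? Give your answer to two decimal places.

2.06%

Labor's share = 1 − 0.3 = 0.7.
The capital stock: 0.3 × 9.8 = 2.94 pp.
Labor input: 0.7 × 4 = 2.8 pp.
TFP growth = 7.8 − 5.74 = 2.06%.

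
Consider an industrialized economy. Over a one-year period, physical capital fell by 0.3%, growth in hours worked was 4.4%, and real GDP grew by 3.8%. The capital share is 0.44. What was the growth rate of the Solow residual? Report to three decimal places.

The Solow residual growth was 1.468%.

Labor's share = 1 − 0.44 = 0.56.
Physical capital: 0.44 × (-0.3) = -0.132 pp.
Hours worked: 0.56 × 4.4 = 2.464 pp.
TFP growth = 3.8 − 2.332 = 1.468%.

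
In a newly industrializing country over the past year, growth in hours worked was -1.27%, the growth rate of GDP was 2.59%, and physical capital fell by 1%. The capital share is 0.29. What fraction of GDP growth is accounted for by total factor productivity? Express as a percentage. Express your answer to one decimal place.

Labor's share = 1 − 0.29 = 0.71.
Physical capital: 0.29 × (-1) = -0.29 pp.
Hours worked: 0.71 × (-1.27) = -0.9017 pp.
TFP growth = 2.59 + 1.1917 = 3.7817%.
TFP share of growth = 3.7817 / 2.59 × 100 = 146.012%.

146.0%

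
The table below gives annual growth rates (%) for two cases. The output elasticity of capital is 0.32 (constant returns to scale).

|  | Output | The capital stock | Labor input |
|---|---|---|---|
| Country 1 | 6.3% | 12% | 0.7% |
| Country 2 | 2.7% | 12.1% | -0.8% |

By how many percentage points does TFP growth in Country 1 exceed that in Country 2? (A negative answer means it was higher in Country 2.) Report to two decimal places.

Labor's share = 1 − 0.32 = 0.68.
Country 1: TFP = 6.3 − 3.84 − 0.476 = 1.984%.
Country 2: TFP = 2.7 − 3.872 + 0.544 = -0.628%.
Difference = 1.984 − (-0.628) = 2.612 pp.

2.61 percentage points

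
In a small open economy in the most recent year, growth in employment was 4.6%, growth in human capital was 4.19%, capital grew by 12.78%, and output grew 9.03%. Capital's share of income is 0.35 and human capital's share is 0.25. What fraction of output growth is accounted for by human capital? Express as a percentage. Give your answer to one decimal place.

11.6%

Human capital contributed 0.25 × 4.19 = 1.0475 pp.
Share of growth = 1.0475 / 9.03 × 100 = 11.6%.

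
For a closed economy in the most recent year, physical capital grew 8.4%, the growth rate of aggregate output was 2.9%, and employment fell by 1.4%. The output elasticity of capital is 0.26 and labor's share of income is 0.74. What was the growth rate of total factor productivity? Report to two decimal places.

Labor's share = 1 − 0.26 = 0.74.
Physical capital: 0.26 × 8.4 = 2.184 pp.
Employment: 0.74 × (-1.4) = -1.036 pp.
TFP growth = 2.9 − 1.148 = 1.752%.

1.75%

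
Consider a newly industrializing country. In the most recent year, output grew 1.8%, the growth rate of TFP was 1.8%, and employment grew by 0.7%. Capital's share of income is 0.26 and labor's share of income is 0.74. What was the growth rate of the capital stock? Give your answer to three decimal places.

Labor's share = 1 − 0.26 = 0.74.
gY = gA + 0.74×0.7 + 0.26×g.
0.26×g = 1.8 − 1.8 − 0.518 = -0.518.
g = -0.518 / 0.26 = -1.99231%.

-1.992%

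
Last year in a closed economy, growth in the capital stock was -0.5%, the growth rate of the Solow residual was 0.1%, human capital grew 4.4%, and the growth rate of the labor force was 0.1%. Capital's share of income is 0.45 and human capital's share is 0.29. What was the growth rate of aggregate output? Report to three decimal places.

Aggregate output growth was 1.177%.

Labor's share = 1 − 0.45 − 0.29 = 0.26.
The capital stock: 0.45 × (-0.5) = -0.225 pp.
Human capital: 0.29 × 4.4 = 1.276 pp.
The labor force: 0.26 × 0.1 = 0.026 pp.
Output growth = 0.1 + 1.077 = 1.177%.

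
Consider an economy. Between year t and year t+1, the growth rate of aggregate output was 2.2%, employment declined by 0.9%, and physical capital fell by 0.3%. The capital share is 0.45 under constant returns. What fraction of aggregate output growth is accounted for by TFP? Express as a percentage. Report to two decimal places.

TFP accounted for 128.64% of growth.

Labor's share = 1 − 0.45 = 0.55.
Physical capital: 0.45 × (-0.3) = -0.135 pp.
Employment: 0.55 × (-0.9) = -0.495 pp.
TFP growth = 2.2 + 0.63 = 2.83%.
TFP share of growth = 2.83 / 2.2 × 100 = 128.6364%.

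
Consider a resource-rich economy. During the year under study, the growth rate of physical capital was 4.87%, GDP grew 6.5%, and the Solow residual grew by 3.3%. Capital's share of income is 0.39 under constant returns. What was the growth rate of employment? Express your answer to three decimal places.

Employment grew 2.132%.

Labor's share = 1 − 0.39 = 0.61.
gY = gA + 0.39×4.87 + 0.61×g.
0.61×g = 6.5 − 3.3 − 1.8993 = 1.3007.
g = 1.3007 / 0.61 = 2.1323%.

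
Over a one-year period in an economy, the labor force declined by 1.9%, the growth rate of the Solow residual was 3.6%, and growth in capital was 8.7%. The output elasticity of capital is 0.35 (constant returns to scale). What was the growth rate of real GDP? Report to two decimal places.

Real GDP grew 5.41%.

Labor's share = 1 − 0.35 = 0.65.
Capital: 0.35 × 8.7 = 3.045 pp.
The labor force: 0.65 × (-1.9) = -1.235 pp.
Output growth = 3.6 + 1.81 = 5.41%.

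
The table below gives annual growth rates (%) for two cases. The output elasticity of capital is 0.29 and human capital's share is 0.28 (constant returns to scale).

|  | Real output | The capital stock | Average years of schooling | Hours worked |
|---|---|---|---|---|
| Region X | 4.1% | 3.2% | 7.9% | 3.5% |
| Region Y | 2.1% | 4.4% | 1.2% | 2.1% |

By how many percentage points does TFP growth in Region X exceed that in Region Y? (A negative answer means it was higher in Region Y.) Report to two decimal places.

-0.13 percentage points

Labor's share = 1 − 0.29 − 0.28 = 0.43.
Region X: TFP = 4.1 − 0.928 − 2.212 − 1.505 = -0.545%.
Region Y: TFP = 2.1 − 1.276 − 0.336 − 0.903 = -0.415%.
Difference = -0.545 − (-0.415) = -0.13 pp.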